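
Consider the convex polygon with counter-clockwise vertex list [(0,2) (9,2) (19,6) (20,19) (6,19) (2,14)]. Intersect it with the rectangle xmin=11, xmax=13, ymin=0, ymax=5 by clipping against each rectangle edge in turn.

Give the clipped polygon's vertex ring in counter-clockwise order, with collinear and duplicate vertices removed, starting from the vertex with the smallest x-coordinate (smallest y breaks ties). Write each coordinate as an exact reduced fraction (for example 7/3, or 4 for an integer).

1. After x ≥ 11: [(11,14/5) (19,6) (20,19) (11,19)]
2. After x ≤ 13: [(11,14/5) (13,18/5) (13,19) (11,19)]
3. After y ≥ 0: [(11,14/5) (13,18/5) (13,19) (11,19)]
4. After y ≤ 5: [(11,5) (11,14/5) (13,18/5) (13,5)]
5. Canonical ring: [(11,14/5) (13,18/5) (13,5) (11,5)]

Clipped polygon: [(11,14/5) (13,18/5) (13,5) (11,5)]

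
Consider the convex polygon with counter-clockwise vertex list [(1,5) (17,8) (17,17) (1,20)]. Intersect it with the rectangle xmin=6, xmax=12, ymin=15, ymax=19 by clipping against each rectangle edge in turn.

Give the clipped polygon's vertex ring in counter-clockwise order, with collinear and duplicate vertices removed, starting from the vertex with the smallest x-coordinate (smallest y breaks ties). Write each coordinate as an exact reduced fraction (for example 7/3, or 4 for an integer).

Clipped polygon: [(6,15) (12,15) (12,287/16) (19/3,19) (6,19)]

1. After x ≥ 6: [(6,95/16) (17,8) (17,17) (6,305/16)]
2. After x ≤ 12: [(6,95/16) (12,113/16) (12,287/16) (6,305/16)]
3. After y ≥ 15: [(6,15) (12,15) (12,287/16) (6,305/16)]
4. After y ≤ 19: [(6,19) (6,15) (12,15) (12,287/16) (19/3,19)]
5. Canonical ring: [(6,15) (12,15) (12,287/16) (19/3,19) (6,19)]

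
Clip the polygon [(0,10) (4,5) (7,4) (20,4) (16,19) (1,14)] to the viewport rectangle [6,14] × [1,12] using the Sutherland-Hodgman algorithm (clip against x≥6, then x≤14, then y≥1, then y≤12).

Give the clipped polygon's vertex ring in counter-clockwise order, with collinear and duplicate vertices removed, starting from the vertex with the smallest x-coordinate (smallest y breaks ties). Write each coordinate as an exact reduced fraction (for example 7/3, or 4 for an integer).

1. After x ≥ 6: [(6,13/3) (7,4) (20,4) (16,19) (6,47/3)]
2. After x ≤ 14: [(6,13/3) (7,4) (14,4) (14,55/3) (6,47/3)]
3. After y ≥ 1: [(6,13/3) (7,4) (14,4) (14,55/3) (6,47/3)]
4. After y ≤ 12: [(6,12) (6,13/3) (7,4) (14,4) (14,12)]
5. Canonical ring: [(6,13/3) (7,4) (14,4) (14,12) (6,12)]

Clipped polygon: [(6,13/3) (7,4) (14,4) (14,12) (6,12)]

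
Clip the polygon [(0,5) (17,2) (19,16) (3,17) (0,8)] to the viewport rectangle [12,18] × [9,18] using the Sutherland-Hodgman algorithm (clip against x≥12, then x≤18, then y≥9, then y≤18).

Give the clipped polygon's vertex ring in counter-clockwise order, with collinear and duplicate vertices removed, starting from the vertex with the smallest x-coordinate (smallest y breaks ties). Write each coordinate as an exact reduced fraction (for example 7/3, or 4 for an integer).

1. After x ≥ 12: [(12,49/17) (17,2) (19,16) (12,263/16)]
2. After x ≤ 18: [(12,49/17) (17,2) (18,9) (18,257/16) (12,263/16)]
3. After y ≥ 9: [(12,9) (18,9) (18,9) (18,257/16) (12,263/16)]
4. After y ≤ 18: [(12,9) (18,9) (18,9) (18,257/16) (12,263/16)]
5. Canonical ring: [(12,9) (18,9) (18,257/16) (12,263/16)]

Clipped polygon: [(12,9) (18,9) (18,257/16) (12,263/16)]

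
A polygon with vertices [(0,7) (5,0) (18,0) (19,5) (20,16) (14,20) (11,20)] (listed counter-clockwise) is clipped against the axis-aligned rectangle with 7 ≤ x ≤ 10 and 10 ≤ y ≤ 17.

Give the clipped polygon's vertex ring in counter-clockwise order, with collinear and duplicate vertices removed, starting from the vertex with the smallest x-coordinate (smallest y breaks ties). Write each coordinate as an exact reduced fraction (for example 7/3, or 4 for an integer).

Clipped polygon: [(7,10) (10,10) (10,17) (110/13,17) (7,168/11)]

1. After x ≥ 7: [(7,168/11) (7,0) (18,0) (19,5) (20,16) (14,20) (11,20)]
2. After x ≤ 10: [(10,207/11) (7,168/11) (7,0) (10,0)]
3. After y ≥ 10: [(10,10) (10,207/11) (7,168/11) (7,10)]
4. After y ≤ 17: [(10,10) (10,17) (110/13,17) (7,168/11) (7,10)]
5. Canonical ring: [(7,10) (10,10) (10,17) (110/13,17) (7,168/11)]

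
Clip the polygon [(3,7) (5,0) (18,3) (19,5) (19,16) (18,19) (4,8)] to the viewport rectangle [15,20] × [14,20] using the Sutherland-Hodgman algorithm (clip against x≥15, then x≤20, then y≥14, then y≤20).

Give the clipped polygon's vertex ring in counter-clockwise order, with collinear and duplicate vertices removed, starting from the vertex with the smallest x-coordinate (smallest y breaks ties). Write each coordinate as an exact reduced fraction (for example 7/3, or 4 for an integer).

Clipped polygon: [(15,14) (19,14) (19,16) (18,19) (15,233/14)]

1. After x ≥ 15: [(15,30/13) (18,3) (19,5) (19,16) (18,19) (15,233/14)]
2. After x ≤ 20: [(15,30/13) (18,3) (19,5) (19,16) (18,19) (15,233/14)]
3. After y ≥ 14: [(15,14) (19,14) (19,16) (18,19) (15,233/14)]
4. After y ≤ 20: [(15,14) (19,14) (19,16) (18,19) (15,233/14)]
5. Canonical ring: [(15,14) (19,14) (19,16) (18,19) (15,233/14)]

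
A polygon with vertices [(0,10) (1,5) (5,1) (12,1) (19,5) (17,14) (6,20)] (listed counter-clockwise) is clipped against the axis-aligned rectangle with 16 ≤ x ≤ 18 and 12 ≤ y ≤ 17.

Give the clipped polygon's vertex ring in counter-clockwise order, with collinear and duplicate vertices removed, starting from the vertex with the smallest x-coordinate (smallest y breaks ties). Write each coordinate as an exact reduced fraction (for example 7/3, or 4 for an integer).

1. After x ≥ 16: [(16,23/7) (19,5) (17,14) (16,160/11)]
2. After x ≤ 18: [(16,23/7) (18,31/7) (18,19/2) (17,14) (16,160/11)]
3. After y ≥ 12: [(16,12) (157/9,12) (17,14) (16,160/11)]
4. After y ≤ 17: [(16,12) (157/9,12) (17,14) (16,160/11)]
5. Canonical ring: [(16,12) (157/9,12) (17,14) (16,160/11)]

Clipped polygon: [(16,12) (157/9,12) (17,14) (16,160/11)]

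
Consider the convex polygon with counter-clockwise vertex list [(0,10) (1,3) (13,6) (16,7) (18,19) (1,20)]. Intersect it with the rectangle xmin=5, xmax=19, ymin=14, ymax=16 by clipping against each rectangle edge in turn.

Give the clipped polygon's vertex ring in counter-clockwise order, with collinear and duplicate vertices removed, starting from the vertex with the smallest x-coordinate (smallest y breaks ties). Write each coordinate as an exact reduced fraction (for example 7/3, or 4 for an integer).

Clipped polygon: [(5,14) (103/6,14) (35/2,16) (5,16)]

1. After x ≥ 5: [(5,4) (13,6) (16,7) (18,19) (5,336/17)]
2. After x ≤ 19: [(5,4) (13,6) (16,7) (18,19) (5,336/17)]
3. After y ≥ 14: [(5,14) (103/6,14) (18,19) (5,336/17)]
4. After y ≤ 16: [(5,16) (5,14) (103/6,14) (35/2,16)]
5. Canonical ring: [(5,14) (103/6,14) (35/2,16) (5,16)]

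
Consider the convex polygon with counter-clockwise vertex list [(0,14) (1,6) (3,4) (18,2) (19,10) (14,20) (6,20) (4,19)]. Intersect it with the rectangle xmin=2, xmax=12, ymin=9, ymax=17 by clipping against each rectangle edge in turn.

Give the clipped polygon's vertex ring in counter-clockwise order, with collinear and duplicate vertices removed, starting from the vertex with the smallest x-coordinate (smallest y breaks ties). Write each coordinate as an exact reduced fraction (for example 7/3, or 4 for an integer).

1. After x ≥ 2: [(2,33/2) (2,5) (3,4) (18,2) (19,10) (14,20) (6,20) (4,19)]
2. After x ≤ 12: [(2,33/2) (2,5) (3,4) (12,14/5) (12,20) (6,20) (4,19)]
3. After y ≥ 9: [(2,33/2) (2,9) (12,9) (12,20) (6,20) (4,19)]
4. After y ≤ 17: [(12/5,17) (2,33/2) (2,9) (12,9) (12,17)]
5. Canonical ring: [(2,9) (12,9) (12,17) (12/5,17) (2,33/2)]

Clipped polygon: [(2,9) (12,9) (12,17) (12/5,17) (2,33/2)]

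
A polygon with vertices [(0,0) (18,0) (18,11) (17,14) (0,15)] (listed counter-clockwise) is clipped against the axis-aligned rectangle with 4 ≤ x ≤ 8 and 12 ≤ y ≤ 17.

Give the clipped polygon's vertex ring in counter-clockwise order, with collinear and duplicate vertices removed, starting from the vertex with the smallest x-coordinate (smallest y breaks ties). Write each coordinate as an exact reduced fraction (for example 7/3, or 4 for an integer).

Clipped polygon: [(4,12) (8,12) (8,247/17) (4,251/17)]

1. After x ≥ 4: [(4,0) (18,0) (18,11) (17,14) (4,251/17)]
2. After x ≤ 8: [(4,0) (8,0) (8,247/17) (4,251/17)]
3. After y ≥ 12: [(4,12) (8,12) (8,247/17) (4,251/17)]
4. After y ≤ 17: [(4,12) (8,12) (8,247/17) (4,251/17)]
5. Canonical ring: [(4,12) (8,12) (8,247/17) (4,251/17)]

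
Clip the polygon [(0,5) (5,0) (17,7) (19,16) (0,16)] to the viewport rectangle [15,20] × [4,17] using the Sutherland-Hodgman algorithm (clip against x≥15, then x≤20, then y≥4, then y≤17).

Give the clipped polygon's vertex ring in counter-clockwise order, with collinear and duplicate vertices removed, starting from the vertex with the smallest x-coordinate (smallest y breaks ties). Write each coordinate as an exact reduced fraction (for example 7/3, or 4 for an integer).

1. After x ≥ 15: [(15,35/6) (17,7) (19,16) (15,16)]
2. After x ≤ 20: [(15,35/6) (17,7) (19,16) (15,16)]
3. After y ≥ 4: [(15,35/6) (17,7) (19,16) (15,16)]
4. After y ≤ 17: [(15,35/6) (17,7) (19,16) (15,16)]
5. Canonical ring: [(15,35/6) (17,7) (19,16) (15,16)]

Clipped polygon: [(15,35/6) (17,7) (19,16) (15,16)]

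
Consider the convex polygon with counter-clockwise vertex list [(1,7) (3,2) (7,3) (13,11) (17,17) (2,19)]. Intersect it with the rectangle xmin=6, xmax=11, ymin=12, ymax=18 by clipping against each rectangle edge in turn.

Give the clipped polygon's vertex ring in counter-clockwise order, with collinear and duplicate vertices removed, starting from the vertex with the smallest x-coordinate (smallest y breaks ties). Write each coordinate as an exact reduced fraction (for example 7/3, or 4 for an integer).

Clipped polygon: [(6,12) (11,12) (11,89/5) (19/2,18) (6,18)]

1. After x ≥ 6: [(6,11/4) (7,3) (13,11) (17,17) (6,277/15)]
2. After x ≤ 11: [(6,11/4) (7,3) (11,25/3) (11,89/5) (6,277/15)]
3. After y ≥ 12: [(6,12) (11,12) (11,89/5) (6,277/15)]
4. After y ≤ 18: [(6,18) (6,12) (11,12) (11,89/5) (19/2,18)]
5. Canonical ring: [(6,12) (11,12) (11,89/5) (19/2,18) (6,18)]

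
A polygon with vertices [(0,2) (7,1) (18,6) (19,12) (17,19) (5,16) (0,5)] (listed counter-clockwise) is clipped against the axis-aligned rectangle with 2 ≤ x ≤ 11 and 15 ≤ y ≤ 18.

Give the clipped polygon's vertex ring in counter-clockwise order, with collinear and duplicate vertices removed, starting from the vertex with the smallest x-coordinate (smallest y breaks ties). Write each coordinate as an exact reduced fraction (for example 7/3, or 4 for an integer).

1. After x ≥ 2: [(2,12/7) (7,1) (18,6) (19,12) (17,19) (5,16) (2,47/5)]
2. After x ≤ 11: [(2,12/7) (7,1) (11,31/11) (11,35/2) (5,16) (2,47/5)]
3. After y ≥ 15: [(11,15) (11,35/2) (5,16) (50/11,15)]
4. After y ≤ 18: [(11,15) (11,35/2) (5,16) (50/11,15)]
5. Canonical ring: [(50/11,15) (11,15) (11,35/2) (5,16)]

Clipped polygon: [(50/11,15) (11,15) (11,35/2) (5,16)]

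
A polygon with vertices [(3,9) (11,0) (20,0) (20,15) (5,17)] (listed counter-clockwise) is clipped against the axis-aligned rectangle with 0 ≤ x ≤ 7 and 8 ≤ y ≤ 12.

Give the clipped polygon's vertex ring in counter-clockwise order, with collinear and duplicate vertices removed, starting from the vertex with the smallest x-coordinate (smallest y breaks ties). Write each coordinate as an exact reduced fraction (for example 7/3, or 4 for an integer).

1. After x ≥ 0: [(3,9) (11,0) (20,0) (20,15) (5,17)]
2. After x ≤ 7: [(3,9) (7,9/2) (7,251/15) (5,17)]
3. After y ≥ 8: [(3,9) (35/9,8) (7,8) (7,251/15) (5,17)]
4. After y ≤ 12: [(15/4,12) (3,9) (35/9,8) (7,8) (7,12)]
5. Canonical ring: [(3,9) (35/9,8) (7,8) (7,12) (15/4,12)]

Clipped polygon: [(3,9) (35/9,8) (7,8) (7,12) (15/4,12)]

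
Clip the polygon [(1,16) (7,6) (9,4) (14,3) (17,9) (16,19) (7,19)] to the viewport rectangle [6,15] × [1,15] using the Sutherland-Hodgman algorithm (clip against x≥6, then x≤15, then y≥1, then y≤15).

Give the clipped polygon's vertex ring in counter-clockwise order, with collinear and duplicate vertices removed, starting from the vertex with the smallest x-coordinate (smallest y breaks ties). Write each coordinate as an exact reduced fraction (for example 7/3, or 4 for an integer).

Clipped polygon: [(6,23/3) (7,6) (9,4) (14,3) (15,5) (15,15) (6,15)]

1. After x ≥ 6: [(6,37/2) (6,23/3) (7,6) (9,4) (14,3) (17,9) (16,19) (7,19)]
2. After x ≤ 15: [(6,37/2) (6,23/3) (7,6) (9,4) (14,3) (15,5) (15,19) (7,19)]
3. After y ≥ 1: [(6,37/2) (6,23/3) (7,6) (9,4) (14,3) (15,5) (15,19) (7,19)]
4. After y ≤ 15: [(6,15) (6,23/3) (7,6) (9,4) (14,3) (15,5) (15,15)]
5. Canonical ring: [(6,23/3) (7,6) (9,4) (14,3) (15,5) (15,15) (6,15)]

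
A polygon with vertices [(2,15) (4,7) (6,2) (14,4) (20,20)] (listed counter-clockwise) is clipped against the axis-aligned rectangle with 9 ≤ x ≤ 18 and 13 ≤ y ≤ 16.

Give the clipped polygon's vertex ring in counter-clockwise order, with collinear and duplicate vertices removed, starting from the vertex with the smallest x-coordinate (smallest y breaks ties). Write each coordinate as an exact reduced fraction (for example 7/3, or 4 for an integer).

Clipped polygon: [(9,13) (139/8,13) (18,44/3) (18,16) (9,16)]

1. After x ≥ 9: [(9,305/18) (9,11/4) (14,4) (20,20)]
2. After x ≤ 18: [(18,175/9) (9,305/18) (9,11/4) (14,4) (18,44/3)]
3. After y ≥ 13: [(18,175/9) (9,305/18) (9,13) (139/8,13) (18,44/3)]
4. After y ≤ 16: [(18,16) (9,16) (9,13) (139/8,13) (18,44/3)]
5. Canonical ring: [(9,13) (139/8,13) (18,44/3) (18,16) (9,16)]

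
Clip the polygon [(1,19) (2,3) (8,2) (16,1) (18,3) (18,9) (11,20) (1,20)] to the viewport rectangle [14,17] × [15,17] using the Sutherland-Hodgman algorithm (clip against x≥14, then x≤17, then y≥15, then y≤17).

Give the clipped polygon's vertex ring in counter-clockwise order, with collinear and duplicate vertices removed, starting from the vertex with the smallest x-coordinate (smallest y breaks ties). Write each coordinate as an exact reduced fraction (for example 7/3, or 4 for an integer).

Clipped polygon: [(14,15) (156/11,15) (14,107/7)]

1. After x ≥ 14: [(14,5/4) (16,1) (18,3) (18,9) (14,107/7)]
2. After x ≤ 17: [(14,5/4) (16,1) (17,2) (17,74/7) (14,107/7)]
3. After y ≥ 15: [(14,15) (156/11,15) (14,107/7)]
4. After y ≤ 17: [(14,15) (156/11,15) (14,107/7)]
5. Canonical ring: [(14,15) (156/11,15) (14,107/7)]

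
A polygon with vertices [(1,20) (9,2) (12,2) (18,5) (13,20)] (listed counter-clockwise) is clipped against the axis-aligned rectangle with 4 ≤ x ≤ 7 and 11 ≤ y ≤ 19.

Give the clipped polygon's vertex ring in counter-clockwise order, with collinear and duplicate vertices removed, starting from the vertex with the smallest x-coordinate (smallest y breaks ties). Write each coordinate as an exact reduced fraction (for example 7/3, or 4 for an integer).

Clipped polygon: [(4,53/4) (5,11) (7,11) (7,19) (4,19)]

1. After x ≥ 4: [(4,20) (4,53/4) (9,2) (12,2) (18,5) (13,20)]
2. After x ≤ 7: [(7,20) (4,20) (4,53/4) (7,13/2)]
3. After y ≥ 11: [(7,11) (7,20) (4,20) (4,53/4) (5,11)]
4. After y ≤ 19: [(7,11) (7,19) (4,19) (4,53/4) (5,11)]
5. Canonical ring: [(4,53/4) (5,11) (7,11) (7,19) (4,19)]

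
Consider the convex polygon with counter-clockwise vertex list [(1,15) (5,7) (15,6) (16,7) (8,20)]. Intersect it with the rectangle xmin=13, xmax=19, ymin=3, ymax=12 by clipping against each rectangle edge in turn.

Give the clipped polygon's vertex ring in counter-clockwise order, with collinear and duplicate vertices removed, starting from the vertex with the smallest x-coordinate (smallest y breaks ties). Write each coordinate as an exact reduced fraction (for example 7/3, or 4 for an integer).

Clipped polygon: [(13,31/5) (15,6) (16,7) (13,95/8)]

1. After x ≥ 13: [(13,31/5) (15,6) (16,7) (13,95/8)]
2. After x ≤ 19: [(13,31/5) (15,6) (16,7) (13,95/8)]
3. After y ≥ 3: [(13,31/5) (15,6) (16,7) (13,95/8)]
4. After y ≤ 12: [(13,31/5) (15,6) (16,7) (13,95/8)]
5. Canonical ring: [(13,31/5) (15,6) (16,7) (13,95/8)]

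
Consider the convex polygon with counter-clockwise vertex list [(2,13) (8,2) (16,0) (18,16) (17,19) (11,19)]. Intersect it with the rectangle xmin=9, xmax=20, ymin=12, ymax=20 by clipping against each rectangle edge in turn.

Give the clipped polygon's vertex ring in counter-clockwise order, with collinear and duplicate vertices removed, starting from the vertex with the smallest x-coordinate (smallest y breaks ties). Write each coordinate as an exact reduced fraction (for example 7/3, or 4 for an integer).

Clipped polygon: [(9,12) (35/2,12) (18,16) (17,19) (11,19) (9,53/3)]

1. After x ≥ 9: [(9,53/3) (9,7/4) (16,0) (18,16) (17,19) (11,19)]
2. After x ≤ 20: [(9,53/3) (9,7/4) (16,0) (18,16) (17,19) (11,19)]
3. After y ≥ 12: [(9,53/3) (9,12) (35/2,12) (18,16) (17,19) (11,19)]
4. After y ≤ 20: [(9,53/3) (9,12) (35/2,12) (18,16) (17,19) (11,19)]
5. Canonical ring: [(9,12) (35/2,12) (18,16) (17,19) (11,19) (9,53/3)]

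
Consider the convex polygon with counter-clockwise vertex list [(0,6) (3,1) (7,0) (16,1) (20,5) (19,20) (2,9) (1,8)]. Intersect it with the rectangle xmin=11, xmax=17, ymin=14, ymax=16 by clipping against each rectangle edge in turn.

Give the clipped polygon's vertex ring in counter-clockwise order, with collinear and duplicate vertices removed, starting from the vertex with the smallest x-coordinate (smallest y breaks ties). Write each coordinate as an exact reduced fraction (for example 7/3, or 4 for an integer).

1. After x ≥ 11: [(11,4/9) (16,1) (20,5) (19,20) (11,252/17)]
2. After x ≤ 17: [(11,4/9) (16,1) (17,2) (17,318/17) (11,252/17)]
3. After y ≥ 14: [(11,14) (17,14) (17,318/17) (11,252/17)]
4. After y ≤ 16: [(11,14) (17,14) (17,16) (141/11,16) (11,252/17)]
5. Canonical ring: [(11,14) (17,14) (17,16) (141/11,16) (11,252/17)]

Clipped polygon: [(11,14) (17,14) (17,16) (141/11,16) (11,252/17)]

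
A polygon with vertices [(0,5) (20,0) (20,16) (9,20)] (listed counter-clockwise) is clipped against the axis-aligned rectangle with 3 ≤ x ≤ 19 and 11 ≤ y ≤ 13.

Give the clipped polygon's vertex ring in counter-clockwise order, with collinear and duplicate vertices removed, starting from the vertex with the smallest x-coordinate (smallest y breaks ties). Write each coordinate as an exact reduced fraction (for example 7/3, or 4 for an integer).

Clipped polygon: [(18/5,11) (19,11) (19,13) (24/5,13)]

1. After x ≥ 3: [(3,10) (3,17/4) (20,0) (20,16) (9,20)]
2. After x ≤ 19: [(3,10) (3,17/4) (19,1/4) (19,180/11) (9,20)]
3. After y ≥ 11: [(18/5,11) (19,11) (19,180/11) (9,20)]
4. After y ≤ 13: [(24/5,13) (18/5,11) (19,11) (19,13)]
5. Canonical ring: [(18/5,11) (19,11) (19,13) (24/5,13)]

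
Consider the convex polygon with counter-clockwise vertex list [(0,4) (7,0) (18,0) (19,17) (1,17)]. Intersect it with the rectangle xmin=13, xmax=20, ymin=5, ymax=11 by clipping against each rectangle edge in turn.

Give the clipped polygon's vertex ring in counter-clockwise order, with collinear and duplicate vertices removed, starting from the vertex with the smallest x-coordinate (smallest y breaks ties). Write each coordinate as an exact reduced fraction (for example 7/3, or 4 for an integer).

Clipped polygon: [(13,5) (311/17,5) (317/17,11) (13,11)]

1. After x ≥ 13: [(13,0) (18,0) (19,17) (13,17)]
2. After x ≤ 20: [(13,0) (18,0) (19,17) (13,17)]
3. After y ≥ 5: [(13,5) (311/17,5) (19,17) (13,17)]
4. After y ≤ 11: [(13,11) (13,5) (311/17,5) (317/17,11)]
5. Canonical ring: [(13,5) (311/17,5) (317/17,11) (13,11)]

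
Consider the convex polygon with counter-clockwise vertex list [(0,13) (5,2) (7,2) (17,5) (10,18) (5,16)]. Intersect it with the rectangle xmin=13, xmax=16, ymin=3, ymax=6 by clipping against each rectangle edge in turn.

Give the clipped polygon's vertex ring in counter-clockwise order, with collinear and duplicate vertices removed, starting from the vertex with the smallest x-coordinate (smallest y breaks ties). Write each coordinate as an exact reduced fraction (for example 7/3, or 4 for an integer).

Clipped polygon: [(13,19/5) (16,47/10) (16,6) (13,6)]

1. After x ≥ 13: [(13,19/5) (17,5) (13,87/7)]
2. After x ≤ 16: [(13,19/5) (16,47/10) (16,48/7) (13,87/7)]
3. After y ≥ 3: [(13,19/5) (16,47/10) (16,48/7) (13,87/7)]
4. After y ≤ 6: [(13,6) (13,19/5) (16,47/10) (16,6)]
5. Canonical ring: [(13,19/5) (16,47/10) (16,6) (13,6)]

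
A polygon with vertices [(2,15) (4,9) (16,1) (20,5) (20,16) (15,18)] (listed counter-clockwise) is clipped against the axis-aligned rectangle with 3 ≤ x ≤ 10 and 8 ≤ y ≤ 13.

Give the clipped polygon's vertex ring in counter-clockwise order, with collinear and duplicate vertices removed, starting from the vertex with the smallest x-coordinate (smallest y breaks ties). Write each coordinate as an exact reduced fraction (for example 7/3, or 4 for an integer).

Clipped polygon: [(3,12) (4,9) (11/2,8) (10,8) (10,13) (3,13)]

1. After x ≥ 3: [(3,198/13) (3,12) (4,9) (16,1) (20,5) (20,16) (15,18)]
2. After x ≤ 10: [(10,219/13) (3,198/13) (3,12) (4,9) (10,5)]
3. After y ≥ 8: [(10,8) (10,219/13) (3,198/13) (3,12) (4,9) (11/2,8)]
4. After y ≤ 13: [(10,8) (10,13) (3,13) (3,12) (4,9) (11/2,8)]
5. Canonical ring: [(3,12) (4,9) (11/2,8) (10,8) (10,13) (3,13)]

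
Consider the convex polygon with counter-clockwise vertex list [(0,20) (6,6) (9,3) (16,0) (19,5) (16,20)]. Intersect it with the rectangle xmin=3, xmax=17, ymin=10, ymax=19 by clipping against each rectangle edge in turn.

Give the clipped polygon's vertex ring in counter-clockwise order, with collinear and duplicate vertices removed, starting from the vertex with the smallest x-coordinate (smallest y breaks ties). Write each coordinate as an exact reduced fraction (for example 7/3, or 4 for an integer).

1. After x ≥ 3: [(3,20) (3,13) (6,6) (9,3) (16,0) (19,5) (16,20)]
2. After x ≤ 17: [(3,20) (3,13) (6,6) (9,3) (16,0) (17,5/3) (17,15) (16,20)]
3. After y ≥ 10: [(3,20) (3,13) (30/7,10) (17,10) (17,15) (16,20)]
4. After y ≤ 19: [(3,19) (3,13) (30/7,10) (17,10) (17,15) (81/5,19)]
5. Canonical ring: [(3,13) (30/7,10) (17,10) (17,15) (81/5,19) (3,19)]

Clipped polygon: [(3,13) (30/7,10) (17,10) (17,15) (81/5,19) (3,19)]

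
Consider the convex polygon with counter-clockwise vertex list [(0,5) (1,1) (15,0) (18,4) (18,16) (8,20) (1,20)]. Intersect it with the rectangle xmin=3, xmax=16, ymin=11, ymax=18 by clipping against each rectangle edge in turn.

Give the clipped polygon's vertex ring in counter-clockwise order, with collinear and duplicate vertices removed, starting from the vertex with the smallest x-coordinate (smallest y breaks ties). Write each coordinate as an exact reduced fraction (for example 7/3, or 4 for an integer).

1. After x ≥ 3: [(3,6/7) (15,0) (18,4) (18,16) (8,20) (3,20)]
2. After x ≤ 16: [(3,6/7) (15,0) (16,4/3) (16,84/5) (8,20) (3,20)]
3. After y ≥ 11: [(3,11) (16,11) (16,84/5) (8,20) (3,20)]
4. After y ≤ 18: [(3,18) (3,11) (16,11) (16,84/5) (13,18)]
5. Canonical ring: [(3,11) (16,11) (16,84/5) (13,18) (3,18)]

Clipped polygon: [(3,11) (16,11) (16,84/5) (13,18) (3,18)]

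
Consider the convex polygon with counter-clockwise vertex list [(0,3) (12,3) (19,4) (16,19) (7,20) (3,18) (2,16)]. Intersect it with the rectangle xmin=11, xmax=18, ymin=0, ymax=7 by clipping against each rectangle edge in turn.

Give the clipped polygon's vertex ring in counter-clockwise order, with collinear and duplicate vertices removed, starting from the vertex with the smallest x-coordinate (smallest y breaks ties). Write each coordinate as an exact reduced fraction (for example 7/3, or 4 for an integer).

Clipped polygon: [(11,3) (12,3) (18,27/7) (18,7) (11,7)]

1. After x ≥ 11: [(11,3) (12,3) (19,4) (16,19) (11,176/9)]
2. After x ≤ 18: [(11,3) (12,3) (18,27/7) (18,9) (16,19) (11,176/9)]
3. After y ≥ 0: [(11,3) (12,3) (18,27/7) (18,9) (16,19) (11,176/9)]
4. After y ≤ 7: [(11,7) (11,3) (12,3) (18,27/7) (18,7)]
5. Canonical ring: [(11,3) (12,3) (18,27/7) (18,7) (11,7)]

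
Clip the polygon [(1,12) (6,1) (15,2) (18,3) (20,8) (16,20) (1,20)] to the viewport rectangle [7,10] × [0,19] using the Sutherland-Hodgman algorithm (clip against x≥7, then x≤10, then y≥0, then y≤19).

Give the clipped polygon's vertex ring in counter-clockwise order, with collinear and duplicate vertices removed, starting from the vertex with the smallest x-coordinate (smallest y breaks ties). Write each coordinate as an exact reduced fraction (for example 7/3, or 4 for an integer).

1. After x ≥ 7: [(7,10/9) (15,2) (18,3) (20,8) (16,20) (7,20)]
2. After x ≤ 10: [(7,10/9) (10,13/9) (10,20) (7,20)]
3. After y ≥ 0: [(7,10/9) (10,13/9) (10,20) (7,20)]
4. After y ≤ 19: [(7,19) (7,10/9) (10,13/9) (10,19)]
5. Canonical ring: [(7,10/9) (10,13/9) (10,19) (7,19)]

Clipped polygon: [(7,10/9) (10,13/9) (10,19) (7,19)]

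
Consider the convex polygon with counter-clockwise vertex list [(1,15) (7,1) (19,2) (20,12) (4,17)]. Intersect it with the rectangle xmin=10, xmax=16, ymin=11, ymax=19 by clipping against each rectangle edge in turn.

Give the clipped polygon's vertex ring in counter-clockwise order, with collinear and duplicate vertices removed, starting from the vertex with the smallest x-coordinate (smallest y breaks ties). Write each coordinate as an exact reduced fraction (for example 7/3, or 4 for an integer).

Clipped polygon: [(10,11) (16,11) (16,53/4) (10,121/8)]

1. After x ≥ 10: [(10,5/4) (19,2) (20,12) (10,121/8)]
2. After x ≤ 16: [(10,5/4) (16,7/4) (16,53/4) (10,121/8)]
3. After y ≥ 11: [(10,11) (16,11) (16,53/4) (10,121/8)]
4. After y ≤ 19: [(10,11) (16,11) (16,53/4) (10,121/8)]
5. Canonical ring: [(10,11) (16,11) (16,53/4) (10,121/8)]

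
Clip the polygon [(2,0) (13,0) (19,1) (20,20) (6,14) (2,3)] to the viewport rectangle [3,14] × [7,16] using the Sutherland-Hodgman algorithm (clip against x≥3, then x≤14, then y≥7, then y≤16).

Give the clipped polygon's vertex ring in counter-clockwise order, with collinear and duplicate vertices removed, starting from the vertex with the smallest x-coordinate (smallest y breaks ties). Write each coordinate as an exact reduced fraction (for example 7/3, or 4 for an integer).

Clipped polygon: [(38/11,7) (14,7) (14,16) (32/3,16) (6,14)]

1. After x ≥ 3: [(3,0) (13,0) (19,1) (20,20) (6,14) (3,23/4)]
2. After x ≤ 14: [(3,0) (13,0) (14,1/6) (14,122/7) (6,14) (3,23/4)]
3. After y ≥ 7: [(14,7) (14,122/7) (6,14) (38/11,7)]
4. After y ≤ 16: [(14,7) (14,16) (32/3,16) (6,14) (38/11,7)]
5. Canonical ring: [(38/11,7) (14,7) (14,16) (32/3,16) (6,14)]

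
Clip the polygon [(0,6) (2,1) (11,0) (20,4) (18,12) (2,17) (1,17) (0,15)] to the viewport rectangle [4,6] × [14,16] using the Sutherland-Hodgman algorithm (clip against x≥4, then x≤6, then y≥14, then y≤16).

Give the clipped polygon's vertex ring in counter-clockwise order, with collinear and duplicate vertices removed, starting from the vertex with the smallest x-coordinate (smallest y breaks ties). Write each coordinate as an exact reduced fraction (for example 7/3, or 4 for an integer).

Clipped polygon: [(4,14) (6,14) (6,63/4) (26/5,16) (4,16)]

1. After x ≥ 4: [(4,7/9) (11,0) (20,4) (18,12) (4,131/8)]
2. After x ≤ 6: [(4,7/9) (6,5/9) (6,63/4) (4,131/8)]
3. After y ≥ 14: [(4,14) (6,14) (6,63/4) (4,131/8)]
4. After y ≤ 16: [(4,16) (4,14) (6,14) (6,63/4) (26/5,16)]
5. Canonical ring: [(4,14) (6,14) (6,63/4) (26/5,16) (4,16)]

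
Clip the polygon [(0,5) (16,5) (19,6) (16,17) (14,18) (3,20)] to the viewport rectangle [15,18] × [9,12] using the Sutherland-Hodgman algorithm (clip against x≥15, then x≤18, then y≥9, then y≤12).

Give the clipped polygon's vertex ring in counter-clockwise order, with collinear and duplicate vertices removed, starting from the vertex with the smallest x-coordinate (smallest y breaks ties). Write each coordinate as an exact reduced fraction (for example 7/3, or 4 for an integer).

Clipped polygon: [(15,9) (18,9) (18,29/3) (191/11,12) (15,12)]

1. After x ≥ 15: [(15,5) (16,5) (19,6) (16,17) (15,35/2)]
2. After x ≤ 18: [(15,5) (16,5) (18,17/3) (18,29/3) (16,17) (15,35/2)]
3. After y ≥ 9: [(15,9) (18,9) (18,29/3) (16,17) (15,35/2)]
4. After y ≤ 12: [(15,12) (15,9) (18,9) (18,29/3) (191/11,12)]
5. Canonical ring: [(15,9) (18,9) (18,29/3) (191/11,12) (15,12)]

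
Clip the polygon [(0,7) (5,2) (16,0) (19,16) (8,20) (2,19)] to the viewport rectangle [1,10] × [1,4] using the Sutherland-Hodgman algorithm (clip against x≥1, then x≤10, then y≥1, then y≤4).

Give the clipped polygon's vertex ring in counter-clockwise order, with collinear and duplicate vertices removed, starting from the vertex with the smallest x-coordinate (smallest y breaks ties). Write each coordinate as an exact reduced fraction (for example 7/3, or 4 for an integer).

1. After x ≥ 1: [(1,13) (1,6) (5,2) (16,0) (19,16) (8,20) (2,19)]
2. After x ≤ 10: [(1,13) (1,6) (5,2) (10,12/11) (10,212/11) (8,20) (2,19)]
3. After y ≥ 1: [(1,13) (1,6) (5,2) (10,12/11) (10,212/11) (8,20) (2,19)]
4. After y ≤ 4: [(3,4) (5,2) (10,12/11) (10,4)]
5. Canonical ring: [(3,4) (5,2) (10,12/11) (10,4)]

Clipped polygon: [(3,4) (5,2) (10,12/11) (10,4)]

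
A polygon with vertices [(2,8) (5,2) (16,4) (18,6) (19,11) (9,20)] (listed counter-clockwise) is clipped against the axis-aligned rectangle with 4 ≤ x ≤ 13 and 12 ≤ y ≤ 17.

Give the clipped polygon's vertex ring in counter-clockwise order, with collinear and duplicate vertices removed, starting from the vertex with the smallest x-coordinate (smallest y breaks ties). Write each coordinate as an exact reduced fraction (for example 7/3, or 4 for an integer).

Clipped polygon: [(13/3,12) (13,12) (13,82/5) (37/3,17) (29/4,17)]

1. After x ≥ 4: [(4,80/7) (4,4) (5,2) (16,4) (18,6) (19,11) (9,20)]
2. After x ≤ 13: [(4,80/7) (4,4) (5,2) (13,38/11) (13,82/5) (9,20)]
3. After y ≥ 12: [(13/3,12) (13,12) (13,82/5) (9,20)]
4. After y ≤ 17: [(29/4,17) (13/3,12) (13,12) (13,82/5) (37/3,17)]
5. Canonical ring: [(13/3,12) (13,12) (13,82/5) (37/3,17) (29/4,17)]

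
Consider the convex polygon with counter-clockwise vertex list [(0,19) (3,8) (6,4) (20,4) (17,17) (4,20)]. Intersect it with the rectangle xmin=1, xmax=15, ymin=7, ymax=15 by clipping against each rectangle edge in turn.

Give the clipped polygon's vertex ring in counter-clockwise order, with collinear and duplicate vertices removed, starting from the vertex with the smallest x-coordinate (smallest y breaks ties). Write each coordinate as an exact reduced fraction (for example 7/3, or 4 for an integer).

1. After x ≥ 1: [(1,77/4) (1,46/3) (3,8) (6,4) (20,4) (17,17) (4,20)]
2. After x ≤ 15: [(1,77/4) (1,46/3) (3,8) (6,4) (15,4) (15,227/13) (4,20)]
3. After y ≥ 7: [(1,77/4) (1,46/3) (3,8) (15/4,7) (15,7) (15,227/13) (4,20)]
4. After y ≤ 15: [(12/11,15) (3,8) (15/4,7) (15,7) (15,15)]
5. Canonical ring: [(12/11,15) (3,8) (15/4,7) (15,7) (15,15)]

Clipped polygon: [(12/11,15) (3,8) (15/4,7) (15,7) (15,15)]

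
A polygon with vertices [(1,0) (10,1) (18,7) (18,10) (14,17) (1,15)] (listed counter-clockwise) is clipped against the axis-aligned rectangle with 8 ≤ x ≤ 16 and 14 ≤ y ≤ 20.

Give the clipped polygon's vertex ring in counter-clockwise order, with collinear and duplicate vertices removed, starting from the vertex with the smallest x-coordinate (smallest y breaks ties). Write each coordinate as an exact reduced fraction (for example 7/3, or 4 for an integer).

Clipped polygon: [(8,14) (110/7,14) (14,17) (8,209/13)]

1. After x ≥ 8: [(8,7/9) (10,1) (18,7) (18,10) (14,17) (8,209/13)]
2. After x ≤ 16: [(8,7/9) (10,1) (16,11/2) (16,27/2) (14,17) (8,209/13)]
3. After y ≥ 14: [(8,14) (110/7,14) (14,17) (8,209/13)]
4. After y ≤ 20: [(8,14) (110/7,14) (14,17) (8,209/13)]
5. Canonical ring: [(8,14) (110/7,14) (14,17) (8,209/13)]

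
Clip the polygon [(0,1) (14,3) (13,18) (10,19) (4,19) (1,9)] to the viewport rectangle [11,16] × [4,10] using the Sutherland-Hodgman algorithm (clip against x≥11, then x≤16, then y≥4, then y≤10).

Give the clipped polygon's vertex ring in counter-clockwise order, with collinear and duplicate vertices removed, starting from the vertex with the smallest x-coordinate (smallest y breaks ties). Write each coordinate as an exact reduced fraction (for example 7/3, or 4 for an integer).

1. After x ≥ 11: [(11,18/7) (14,3) (13,18) (11,56/3)]
2. After x ≤ 16: [(11,18/7) (14,3) (13,18) (11,56/3)]
3. After y ≥ 4: [(11,4) (209/15,4) (13,18) (11,56/3)]
4. After y ≤ 10: [(11,10) (11,4) (209/15,4) (203/15,10)]
5. Canonical ring: [(11,4) (209/15,4) (203/15,10) (11,10)]

Clipped polygon: [(11,4) (209/15,4) (203/15,10) (11,10)]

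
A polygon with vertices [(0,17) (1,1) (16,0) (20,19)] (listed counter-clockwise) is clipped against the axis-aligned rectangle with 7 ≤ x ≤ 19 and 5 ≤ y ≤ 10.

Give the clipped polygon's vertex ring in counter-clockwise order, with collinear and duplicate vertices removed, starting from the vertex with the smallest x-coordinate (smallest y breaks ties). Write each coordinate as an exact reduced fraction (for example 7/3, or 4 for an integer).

1. After x ≥ 7: [(7,177/10) (7,3/5) (16,0) (20,19)]
2. After x ≤ 19: [(19,189/10) (7,177/10) (7,3/5) (16,0) (19,57/4)]
3. After y ≥ 5: [(19,189/10) (7,177/10) (7,5) (324/19,5) (19,57/4)]
4. After y ≤ 10: [(7,10) (7,5) (324/19,5) (344/19,10)]
5. Canonical ring: [(7,5) (324/19,5) (344/19,10) (7,10)]

Clipped polygon: [(7,5) (324/19,5) (344/19,10) (7,10)]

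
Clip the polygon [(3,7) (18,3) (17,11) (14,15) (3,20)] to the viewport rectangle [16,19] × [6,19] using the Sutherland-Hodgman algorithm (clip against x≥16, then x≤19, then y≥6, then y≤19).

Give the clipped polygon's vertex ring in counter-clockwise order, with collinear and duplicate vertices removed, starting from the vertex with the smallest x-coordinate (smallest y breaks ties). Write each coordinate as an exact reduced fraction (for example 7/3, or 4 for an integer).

1. After x ≥ 16: [(16,53/15) (18,3) (17,11) (16,37/3)]
2. After x ≤ 19: [(16,53/15) (18,3) (17,11) (16,37/3)]
3. After y ≥ 6: [(16,6) (141/8,6) (17,11) (16,37/3)]
4. After y ≤ 19: [(16,6) (141/8,6) (17,11) (16,37/3)]
5. Canonical ring: [(16,6) (141/8,6) (17,11) (16,37/3)]

Clipped polygon: [(16,6) (141/8,6) (17,11) (16,37/3)]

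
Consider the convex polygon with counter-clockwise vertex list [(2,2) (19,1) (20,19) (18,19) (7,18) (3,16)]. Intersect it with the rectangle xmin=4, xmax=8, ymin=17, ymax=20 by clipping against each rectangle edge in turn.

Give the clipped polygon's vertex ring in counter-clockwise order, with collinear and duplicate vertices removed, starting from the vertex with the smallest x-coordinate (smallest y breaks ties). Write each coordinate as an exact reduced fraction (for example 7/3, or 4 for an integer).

Clipped polygon: [(5,17) (8,17) (8,199/11) (7,18)]

1. After x ≥ 4: [(4,32/17) (19,1) (20,19) (18,19) (7,18) (4,33/2)]
2. After x ≤ 8: [(4,32/17) (8,28/17) (8,199/11) (7,18) (4,33/2)]
3. After y ≥ 17: [(8,17) (8,199/11) (7,18) (5,17)]
4. After y ≤ 20: [(8,17) (8,199/11) (7,18) (5,17)]
5. Canonical ring: [(5,17) (8,17) (8,199/11) (7,18)]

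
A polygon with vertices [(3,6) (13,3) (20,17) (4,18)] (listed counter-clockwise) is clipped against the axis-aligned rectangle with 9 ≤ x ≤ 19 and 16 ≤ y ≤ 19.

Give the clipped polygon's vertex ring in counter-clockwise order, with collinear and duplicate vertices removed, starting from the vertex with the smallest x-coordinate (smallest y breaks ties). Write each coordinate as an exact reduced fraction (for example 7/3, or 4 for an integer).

Clipped polygon: [(9,16) (19,16) (19,273/16) (9,283/16)]

1. After x ≥ 9: [(9,21/5) (13,3) (20,17) (9,283/16)]
2. After x ≤ 19: [(9,21/5) (13,3) (19,15) (19,273/16) (9,283/16)]
3. After y ≥ 16: [(9,16) (19,16) (19,273/16) (9,283/16)]
4. After y ≤ 19: [(9,16) (19,16) (19,273/16) (9,283/16)]
5. Canonical ring: [(9,16) (19,16) (19,273/16) (9,283/16)]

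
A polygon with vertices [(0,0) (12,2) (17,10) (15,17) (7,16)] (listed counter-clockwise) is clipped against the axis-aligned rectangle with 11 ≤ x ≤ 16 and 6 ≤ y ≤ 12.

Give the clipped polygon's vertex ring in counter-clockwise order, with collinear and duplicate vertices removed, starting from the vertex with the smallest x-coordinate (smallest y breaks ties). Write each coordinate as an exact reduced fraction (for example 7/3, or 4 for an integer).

1. After x ≥ 11: [(11,11/6) (12,2) (17,10) (15,17) (11,33/2)]
2. After x ≤ 16: [(11,11/6) (12,2) (16,42/5) (16,27/2) (15,17) (11,33/2)]
3. After y ≥ 6: [(11,6) (29/2,6) (16,42/5) (16,27/2) (15,17) (11,33/2)]
4. After y ≤ 12: [(11,12) (11,6) (29/2,6) (16,42/5) (16,12)]
5. Canonical ring: [(11,6) (29/2,6) (16,42/5) (16,12) (11,12)]

Clipped polygon: [(11,6) (29/2,6) (16,42/5) (16,12) (11,12)]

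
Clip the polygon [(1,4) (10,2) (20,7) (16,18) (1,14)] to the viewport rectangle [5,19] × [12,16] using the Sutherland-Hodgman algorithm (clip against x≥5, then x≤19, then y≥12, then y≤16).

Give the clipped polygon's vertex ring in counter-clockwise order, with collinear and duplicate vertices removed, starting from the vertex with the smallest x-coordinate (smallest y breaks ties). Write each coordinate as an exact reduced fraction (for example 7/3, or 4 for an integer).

Clipped polygon: [(5,12) (200/11,12) (184/11,16) (17/2,16) (5,226/15)]

1. After x ≥ 5: [(5,28/9) (10,2) (20,7) (16,18) (5,226/15)]
2. After x ≤ 19: [(5,28/9) (10,2) (19,13/2) (19,39/4) (16,18) (5,226/15)]
3. After y ≥ 12: [(5,12) (200/11,12) (16,18) (5,226/15)]
4. After y ≤ 16: [(5,12) (200/11,12) (184/11,16) (17/2,16) (5,226/15)]
5. Canonical ring: [(5,12) (200/11,12) (184/11,16) (17/2,16) (5,226/15)]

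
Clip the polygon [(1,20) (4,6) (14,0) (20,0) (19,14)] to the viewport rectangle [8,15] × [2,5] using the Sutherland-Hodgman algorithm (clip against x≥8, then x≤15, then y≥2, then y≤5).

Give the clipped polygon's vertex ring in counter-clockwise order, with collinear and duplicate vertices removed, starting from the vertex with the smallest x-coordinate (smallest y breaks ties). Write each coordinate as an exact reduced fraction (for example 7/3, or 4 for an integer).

Clipped polygon: [(8,18/5) (32/3,2) (15,2) (15,5) (8,5)]

1. After x ≥ 8: [(8,53/3) (8,18/5) (14,0) (20,0) (19,14)]
2. After x ≤ 15: [(15,46/3) (8,53/3) (8,18/5) (14,0) (15,0)]
3. After y ≥ 2: [(15,2) (15,46/3) (8,53/3) (8,18/5) (32/3,2)]
4. After y ≤ 5: [(15,2) (15,5) (8,5) (8,18/5) (32/3,2)]
5. Canonical ring: [(8,18/5) (32/3,2) (15,2) (15,5) (8,5)]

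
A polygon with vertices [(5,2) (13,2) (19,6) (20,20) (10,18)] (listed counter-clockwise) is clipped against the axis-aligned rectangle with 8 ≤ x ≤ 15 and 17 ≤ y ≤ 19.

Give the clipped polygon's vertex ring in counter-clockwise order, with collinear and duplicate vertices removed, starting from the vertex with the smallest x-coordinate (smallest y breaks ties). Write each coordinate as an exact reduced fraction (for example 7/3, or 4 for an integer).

1. After x ≥ 8: [(8,58/5) (8,2) (13,2) (19,6) (20,20) (10,18)]
2. After x ≤ 15: [(8,58/5) (8,2) (13,2) (15,10/3) (15,19) (10,18)]
3. After y ≥ 17: [(155/16,17) (15,17) (15,19) (10,18)]
4. After y ≤ 19: [(155/16,17) (15,17) (15,19) (10,18)]
5. Canonical ring: [(155/16,17) (15,17) (15,19) (10,18)]

Clipped polygon: [(155/16,17) (15,17) (15,19) (10,18)]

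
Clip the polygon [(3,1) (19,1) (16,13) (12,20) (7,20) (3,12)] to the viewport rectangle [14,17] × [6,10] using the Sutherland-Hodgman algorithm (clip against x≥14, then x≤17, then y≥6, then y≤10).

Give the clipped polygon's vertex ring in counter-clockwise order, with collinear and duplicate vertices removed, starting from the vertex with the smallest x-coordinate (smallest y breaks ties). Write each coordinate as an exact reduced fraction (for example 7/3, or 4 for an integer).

1. After x ≥ 14: [(14,1) (19,1) (16,13) (14,33/2)]
2. After x ≤ 17: [(14,1) (17,1) (17,9) (16,13) (14,33/2)]
3. After y ≥ 6: [(14,6) (17,6) (17,9) (16,13) (14,33/2)]
4. After y ≤ 10: [(14,10) (14,6) (17,6) (17,9) (67/4,10)]
5. Canonical ring: [(14,6) (17,6) (17,9) (67/4,10) (14,10)]

Clipped polygon: [(14,6) (17,6) (17,9) (67/4,10) (14,10)]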